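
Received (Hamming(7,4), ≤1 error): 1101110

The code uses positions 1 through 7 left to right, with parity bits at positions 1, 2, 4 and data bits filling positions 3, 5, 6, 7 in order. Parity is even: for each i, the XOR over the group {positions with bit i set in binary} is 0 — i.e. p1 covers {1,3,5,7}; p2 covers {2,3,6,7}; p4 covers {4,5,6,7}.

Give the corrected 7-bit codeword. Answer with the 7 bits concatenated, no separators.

1100110

s1 (pos 1,3,5,7): 1⊕0⊕1⊕0 = 0
s2 (pos 2,3,6,7): 1⊕0⊕1⊕0 = 0
s4 (pos 4,5,6,7): 1⊕1⊕1⊕0 = 1
Syndrome s4…s1 = 100 → error at position 4.
Flip position 4: 1101110 → 1100110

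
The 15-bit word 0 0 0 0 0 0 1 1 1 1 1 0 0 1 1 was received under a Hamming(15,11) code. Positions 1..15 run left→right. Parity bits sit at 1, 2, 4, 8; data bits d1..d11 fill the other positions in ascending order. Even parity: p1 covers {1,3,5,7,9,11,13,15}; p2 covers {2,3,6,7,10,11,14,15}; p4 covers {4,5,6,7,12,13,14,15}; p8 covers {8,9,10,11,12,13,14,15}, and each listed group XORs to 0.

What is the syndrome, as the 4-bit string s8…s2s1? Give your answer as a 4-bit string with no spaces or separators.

s1 (pos 1,3,5,7,9,11,13,15): 0⊕0⊕0⊕1⊕1⊕1⊕0⊕1 = 0
s2 (pos 2,3,6,7,10,11,14,15): 0⊕0⊕0⊕1⊕1⊕1⊕1⊕1 = 1
s4 (pos 4,5,6,7,12,13,14,15): 0⊕0⊕0⊕1⊕0⊕0⊕1⊕1 = 1
s8 (pos 8,9,10,11,12,13,14,15): 1⊕1⊕1⊕1⊕0⊕0⊕1⊕1 = 0
Syndrome s8…s1 = 0110 → error at position 6.

0110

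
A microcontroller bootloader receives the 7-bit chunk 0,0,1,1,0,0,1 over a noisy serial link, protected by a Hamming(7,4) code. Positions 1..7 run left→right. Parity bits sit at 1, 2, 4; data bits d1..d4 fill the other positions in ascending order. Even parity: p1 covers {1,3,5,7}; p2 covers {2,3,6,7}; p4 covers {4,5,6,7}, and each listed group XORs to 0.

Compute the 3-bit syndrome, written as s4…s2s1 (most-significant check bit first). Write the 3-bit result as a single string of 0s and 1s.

s1 (pos 1,3,5,7): 0⊕1⊕0⊕1 = 0
s2 (pos 2,3,6,7): 0⊕1⊕0⊕1 = 0
s4 (pos 4,5,6,7): 1⊕0⊕0⊕1 = 0
Syndrome s4…s1 = 000 → no error.

000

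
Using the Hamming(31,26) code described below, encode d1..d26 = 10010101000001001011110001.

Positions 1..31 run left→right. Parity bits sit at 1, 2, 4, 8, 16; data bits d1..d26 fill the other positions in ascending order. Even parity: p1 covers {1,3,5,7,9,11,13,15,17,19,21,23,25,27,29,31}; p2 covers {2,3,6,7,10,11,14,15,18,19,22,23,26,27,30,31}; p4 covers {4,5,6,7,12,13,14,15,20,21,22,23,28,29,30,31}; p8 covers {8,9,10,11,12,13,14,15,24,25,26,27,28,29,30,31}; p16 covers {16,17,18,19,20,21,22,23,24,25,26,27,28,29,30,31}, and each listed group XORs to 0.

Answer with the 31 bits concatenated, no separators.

0010001101010001001001011110001

Place data at non-parity positions: p1 p2 1 p4 0 0 1 p8 0 1 0 1 0 0 0 p16 0 0 1 0 0 1 0 1 1 1 1 0 0 0 1
p1 (pos 1,3,5,7,9,11,13,15,17,19,21,23,25,27,29,31): XOR of data positions = 1⊕0⊕1⊕0⊕0⊕0⊕0⊕0⊕1⊕0⊕0⊕1⊕1⊕0⊕1 = 0
p2 (pos 2,3,6,7,10,11,14,15,18,19,22,23,26,27,30,31): XOR of data positions = 1⊕0⊕1⊕1⊕0⊕0⊕0⊕0⊕1⊕1⊕0⊕1⊕1⊕0⊕1 = 0
p4 (pos 4,5,6,7,12,13,14,15,20,21,22,23,28,29,30,31): XOR of data positions = 0⊕0⊕1⊕1⊕0⊕0⊕0⊕0⊕0⊕1⊕0⊕0⊕0⊕0⊕1 = 0
p8 (pos 8,9,10,11,12,13,14,15,24,25,26,27,28,29,30,31): XOR of data positions = 0⊕1⊕0⊕1⊕0⊕0⊕0⊕1⊕1⊕1⊕1⊕0⊕0⊕0⊕1 = 1
p16 (pos 16,17,18,19,20,21,22,23,24,25,26,27,28,29,30,31): XOR of data positions = 0⊕0⊕1⊕0⊕0⊕1⊕0⊕1⊕1⊕1⊕1⊕0⊕0⊕0⊕1 = 1
Codeword: 0010001101010001001001011110001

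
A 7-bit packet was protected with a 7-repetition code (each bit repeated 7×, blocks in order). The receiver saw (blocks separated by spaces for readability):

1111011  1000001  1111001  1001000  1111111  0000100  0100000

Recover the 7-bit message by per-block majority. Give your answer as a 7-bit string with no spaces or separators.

Block 1 (1111011): 6 ones → 1
Block 2 (1000001): 2 ones → 0
Block 3 (1111001): 5 ones → 1
Block 4 (1001000): 2 ones → 0
Block 5 (1111111): 7 ones → 1
Block 6 (0000100): 1 one → 0
Block 7 (0100000): 1 one → 0

1010100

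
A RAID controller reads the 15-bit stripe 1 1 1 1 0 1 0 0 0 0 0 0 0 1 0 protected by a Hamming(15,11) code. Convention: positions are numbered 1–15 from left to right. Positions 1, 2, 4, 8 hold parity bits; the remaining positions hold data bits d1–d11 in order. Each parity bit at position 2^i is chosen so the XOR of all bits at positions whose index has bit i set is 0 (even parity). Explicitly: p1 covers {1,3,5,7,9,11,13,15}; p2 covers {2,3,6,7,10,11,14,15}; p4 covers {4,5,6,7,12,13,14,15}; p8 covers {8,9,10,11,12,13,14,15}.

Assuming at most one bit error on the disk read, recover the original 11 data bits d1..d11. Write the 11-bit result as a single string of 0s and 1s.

s1 (pos 1,3,5,7,9,11,13,15): 1⊕1⊕0⊕0⊕0⊕0⊕0⊕0 = 0
s2 (pos 2,3,6,7,10,11,14,15): 1⊕1⊕1⊕0⊕0⊕0⊕1⊕0 = 0
s4 (pos 4,5,6,7,12,13,14,15): 1⊕0⊕1⊕0⊕0⊕0⊕1⊕0 = 1
s8 (pos 8,9,10,11,12,13,14,15): 0⊕0⊕0⊕0⊕0⊕0⊕1⊕0 = 1
Syndrome s8…s1 = 1100 → error at position 12.
Flip position 12: 111101000000010 → 111101000001010
Read data bits from positions 3,5,6,7,9,10,11,12,13,14,15: 10100001010

10100001010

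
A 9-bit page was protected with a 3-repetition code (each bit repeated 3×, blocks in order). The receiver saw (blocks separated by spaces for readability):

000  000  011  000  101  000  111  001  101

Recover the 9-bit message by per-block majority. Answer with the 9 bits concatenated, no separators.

Block 1 (000): 0 ones → 0
Block 2 (000): 0 ones → 0
Block 3 (011): 2 ones → 1
Block 4 (000): 0 ones → 0
Block 5 (101): 2 ones → 1
Block 6 (000): 0 ones → 0
Block 7 (111): 3 ones → 1
Block 8 (001): 1 one → 0
Block 9 (101): 2 ones → 1

001010101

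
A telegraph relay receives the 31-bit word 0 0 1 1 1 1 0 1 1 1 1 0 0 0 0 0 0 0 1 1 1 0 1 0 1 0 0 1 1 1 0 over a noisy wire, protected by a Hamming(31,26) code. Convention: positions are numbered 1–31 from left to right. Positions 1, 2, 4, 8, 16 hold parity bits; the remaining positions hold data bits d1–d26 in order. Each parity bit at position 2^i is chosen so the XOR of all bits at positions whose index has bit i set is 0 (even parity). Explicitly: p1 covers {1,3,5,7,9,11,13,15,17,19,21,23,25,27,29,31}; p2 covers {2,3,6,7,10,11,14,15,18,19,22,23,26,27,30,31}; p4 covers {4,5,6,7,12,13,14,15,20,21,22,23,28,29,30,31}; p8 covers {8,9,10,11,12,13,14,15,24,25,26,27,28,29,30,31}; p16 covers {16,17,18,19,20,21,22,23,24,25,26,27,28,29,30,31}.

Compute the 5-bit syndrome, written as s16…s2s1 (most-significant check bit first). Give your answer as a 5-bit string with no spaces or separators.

s1 (pos 1,3,5,7,9,11,13,15,17,19,21,23,25,27,29,31): 0⊕1⊕1⊕0⊕1⊕1⊕0⊕0⊕0⊕1⊕1⊕1⊕1⊕0⊕1⊕0 = 1
s2 (pos 2,3,6,7,10,11,14,15,18,19,22,23,26,27,30,31): 0⊕1⊕1⊕0⊕1⊕1⊕0⊕0⊕0⊕1⊕0⊕1⊕0⊕0⊕1⊕0 = 1
s4 (pos 4,5,6,7,12,13,14,15,20,21,22,23,28,29,30,31): 1⊕1⊕1⊕0⊕0⊕0⊕0⊕0⊕1⊕1⊕0⊕1⊕1⊕1⊕1⊕0 = 1
s8 (pos 8,9,10,11,12,13,14,15,24,25,26,27,28,29,30,31): 1⊕1⊕1⊕1⊕0⊕0⊕0⊕0⊕0⊕1⊕0⊕0⊕1⊕1⊕1⊕0 = 0
s16 (pos 16,17,18,19,20,21,22,23,24,25,26,27,28,29,30,31): 0⊕0⊕0⊕1⊕1⊕1⊕0⊕1⊕0⊕1⊕0⊕0⊕1⊕1⊕1⊕0 = 0
Syndrome s16…s1 = 00111 → error at position 7.

00111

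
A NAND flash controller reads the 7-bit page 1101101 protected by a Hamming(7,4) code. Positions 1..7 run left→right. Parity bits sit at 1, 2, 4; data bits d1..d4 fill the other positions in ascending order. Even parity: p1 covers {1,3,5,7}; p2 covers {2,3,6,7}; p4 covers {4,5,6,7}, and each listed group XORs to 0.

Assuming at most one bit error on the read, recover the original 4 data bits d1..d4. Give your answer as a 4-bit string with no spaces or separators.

s1 (pos 1,3,5,7): 1⊕0⊕1⊕1 = 1
s2 (pos 2,3,6,7): 1⊕0⊕0⊕1 = 0
s4 (pos 4,5,6,7): 1⊕1⊕0⊕1 = 1
Syndrome s4…s1 = 101 → error at position 5.
Flip position 5: 1101101 → 1101001
Read data bits from positions 3,5,6,7: 0001

0001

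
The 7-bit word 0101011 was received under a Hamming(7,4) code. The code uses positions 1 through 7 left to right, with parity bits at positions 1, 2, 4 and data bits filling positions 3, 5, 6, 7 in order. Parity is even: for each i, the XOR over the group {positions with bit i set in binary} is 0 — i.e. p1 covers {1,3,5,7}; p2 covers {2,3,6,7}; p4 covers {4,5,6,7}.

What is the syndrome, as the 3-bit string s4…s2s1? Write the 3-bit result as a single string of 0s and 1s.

s1 (pos 1,3,5,7): 0⊕0⊕0⊕1 = 1
s2 (pos 2,3,6,7): 1⊕0⊕1⊕1 = 1
s4 (pos 4,5,6,7): 1⊕0⊕1⊕1 = 1
Syndrome s4…s1 = 111 → error at position 7.

111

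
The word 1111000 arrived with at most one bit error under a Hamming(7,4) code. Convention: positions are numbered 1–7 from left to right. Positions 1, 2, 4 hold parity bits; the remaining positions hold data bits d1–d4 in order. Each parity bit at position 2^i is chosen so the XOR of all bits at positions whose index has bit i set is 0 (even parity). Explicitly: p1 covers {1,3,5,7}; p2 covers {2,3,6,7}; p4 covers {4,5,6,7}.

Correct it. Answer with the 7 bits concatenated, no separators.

s1 (pos 1,3,5,7): 1⊕1⊕0⊕0 = 0
s2 (pos 2,3,6,7): 1⊕1⊕0⊕0 = 0
s4 (pos 4,5,6,7): 1⊕0⊕0⊕0 = 1
Syndrome s4…s1 = 100 → error at position 4.
Flip position 4: 1111000 → 1110000

1110000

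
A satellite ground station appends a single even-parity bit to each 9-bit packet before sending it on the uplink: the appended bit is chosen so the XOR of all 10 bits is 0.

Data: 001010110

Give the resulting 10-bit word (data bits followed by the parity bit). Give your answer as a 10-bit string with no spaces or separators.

0010101100

XOR of the 9 data bits: 0⊕0⊕1⊕0⊕1⊕0⊕1⊕1⊕0 = 0
Parity bit = 0 (so all 10 bits XOR to 0).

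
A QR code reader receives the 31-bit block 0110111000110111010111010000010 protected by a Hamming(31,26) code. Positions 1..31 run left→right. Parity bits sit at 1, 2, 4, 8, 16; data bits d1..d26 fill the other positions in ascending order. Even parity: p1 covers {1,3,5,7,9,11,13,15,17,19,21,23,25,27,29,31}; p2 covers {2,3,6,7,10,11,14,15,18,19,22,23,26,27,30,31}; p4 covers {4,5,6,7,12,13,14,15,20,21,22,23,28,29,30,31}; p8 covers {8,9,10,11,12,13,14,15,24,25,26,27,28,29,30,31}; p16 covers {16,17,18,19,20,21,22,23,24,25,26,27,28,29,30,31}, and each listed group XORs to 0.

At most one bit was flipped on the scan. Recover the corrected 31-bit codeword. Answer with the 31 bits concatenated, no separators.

s1 (pos 1,3,5,7,9,11,13,15,17,19,21,23,25,27,29,31): 0⊕1⊕1⊕1⊕0⊕1⊕0⊕1⊕0⊕0⊕1⊕0⊕0⊕0⊕0⊕0 = 0
s2 (pos 2,3,6,7,10,11,14,15,18,19,22,23,26,27,30,31): 1⊕1⊕1⊕1⊕0⊕1⊕1⊕1⊕1⊕0⊕1⊕0⊕0⊕0⊕1⊕0 = 0
s4 (pos 4,5,6,7,12,13,14,15,20,21,22,23,28,29,30,31): 0⊕1⊕1⊕1⊕1⊕0⊕1⊕1⊕1⊕1⊕1⊕0⊕0⊕0⊕1⊕0 = 0
s8 (pos 8,9,10,11,12,13,14,15,24,25,26,27,28,29,30,31): 0⊕0⊕0⊕1⊕1⊕0⊕1⊕1⊕1⊕0⊕0⊕0⊕0⊕0⊕1⊕0 = 0
s16 (pos 16,17,18,19,20,21,22,23,24,25,26,27,28,29,30,31): 1⊕0⊕1⊕0⊕1⊕1⊕1⊕0⊕1⊕0⊕0⊕0⊕0⊕0⊕1⊕0 = 1
Syndrome s16…s1 = 10000 → error at position 16.
Flip position 16: 0110111000110111010111010000010 → 0110111000110110010111010000010

0110111000110110010111010000010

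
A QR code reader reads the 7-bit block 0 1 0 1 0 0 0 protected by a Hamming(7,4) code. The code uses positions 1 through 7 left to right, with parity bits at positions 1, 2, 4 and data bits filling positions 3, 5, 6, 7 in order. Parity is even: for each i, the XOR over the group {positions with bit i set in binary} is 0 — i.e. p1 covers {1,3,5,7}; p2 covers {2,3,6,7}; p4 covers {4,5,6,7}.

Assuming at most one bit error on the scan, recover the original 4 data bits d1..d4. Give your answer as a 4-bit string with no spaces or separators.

s1 (pos 1,3,5,7): 0⊕0⊕0⊕0 = 0
s2 (pos 2,3,6,7): 1⊕0⊕0⊕0 = 1
s4 (pos 4,5,6,7): 1⊕0⊕0⊕0 = 1
Syndrome s4…s1 = 110 → error at position 6.
Flip position 6: 0101000 → 0101010
Read data bits from positions 3,5,6,7: 0010

0010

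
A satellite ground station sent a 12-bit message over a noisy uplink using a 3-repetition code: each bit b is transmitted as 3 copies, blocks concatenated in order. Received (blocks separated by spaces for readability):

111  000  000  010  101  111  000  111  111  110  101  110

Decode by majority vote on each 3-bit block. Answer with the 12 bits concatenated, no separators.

100011011111

Block 1 (111): 3 ones → 1
Block 2 (000): 0 ones → 0
Block 3 (000): 0 ones → 0
Block 4 (010): 1 one → 0
Block 5 (101): 2 ones → 1
Block 6 (111): 3 ones → 1
Block 7 (000): 0 ones → 0
Block 8 (111): 3 ones → 1
Block 9 (111): 3 ones → 1
Block 10 (110): 2 ones → 1
Block 11 (101): 2 ones → 1
Block 12 (110): 2 ones → 1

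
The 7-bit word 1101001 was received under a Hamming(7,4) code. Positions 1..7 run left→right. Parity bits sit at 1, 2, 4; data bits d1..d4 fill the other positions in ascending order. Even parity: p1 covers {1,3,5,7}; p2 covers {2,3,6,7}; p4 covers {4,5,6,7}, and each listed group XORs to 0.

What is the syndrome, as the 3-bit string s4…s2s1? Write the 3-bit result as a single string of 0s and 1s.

s1 (pos 1,3,5,7): 1⊕0⊕0⊕1 = 0
s2 (pos 2,3,6,7): 1⊕0⊕0⊕1 = 0
s4 (pos 4,5,6,7): 1⊕0⊕0⊕1 = 0
Syndrome s4…s1 = 000 → no error.

000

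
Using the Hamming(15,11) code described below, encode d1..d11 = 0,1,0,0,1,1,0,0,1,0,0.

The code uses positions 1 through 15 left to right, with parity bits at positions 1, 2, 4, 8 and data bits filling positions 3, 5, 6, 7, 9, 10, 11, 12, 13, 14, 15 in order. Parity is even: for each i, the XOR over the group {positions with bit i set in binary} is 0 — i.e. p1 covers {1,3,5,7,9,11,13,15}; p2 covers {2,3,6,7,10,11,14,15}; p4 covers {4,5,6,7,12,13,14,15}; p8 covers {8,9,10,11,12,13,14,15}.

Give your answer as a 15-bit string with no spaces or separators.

110010011100100

Place data at non-parity positions: p1 p2 0 p4 1 0 0 p8 1 1 0 0 1 0 0
p1 (pos 1,3,5,7,9,11,13,15): XOR of data positions = 0⊕1⊕0⊕1⊕0⊕1⊕0 = 1
p2 (pos 2,3,6,7,10,11,14,15): XOR of data positions = 0⊕0⊕0⊕1⊕0⊕0⊕0 = 1
p4 (pos 4,5,6,7,12,13,14,15): XOR of data positions = 1⊕0⊕0⊕0⊕1⊕0⊕0 = 0
p8 (pos 8,9,10,11,12,13,14,15): XOR of data positions = 1⊕1⊕0⊕0⊕1⊕0⊕0 = 1
Codeword: 110010011100100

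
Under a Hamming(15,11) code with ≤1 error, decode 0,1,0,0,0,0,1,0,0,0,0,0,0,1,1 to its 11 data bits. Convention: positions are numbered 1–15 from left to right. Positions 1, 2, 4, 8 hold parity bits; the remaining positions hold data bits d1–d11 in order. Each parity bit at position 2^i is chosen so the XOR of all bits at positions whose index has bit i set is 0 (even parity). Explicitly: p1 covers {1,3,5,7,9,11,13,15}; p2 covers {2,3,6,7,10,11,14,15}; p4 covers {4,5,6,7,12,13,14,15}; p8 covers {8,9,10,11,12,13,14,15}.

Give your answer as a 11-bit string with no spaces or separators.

s1 (pos 1,3,5,7,9,11,13,15): 0⊕0⊕0⊕1⊕0⊕0⊕0⊕1 = 0
s2 (pos 2,3,6,7,10,11,14,15): 1⊕0⊕0⊕1⊕0⊕0⊕1⊕1 = 0
s4 (pos 4,5,6,7,12,13,14,15): 0⊕0⊕0⊕1⊕0⊕0⊕1⊕1 = 1
s8 (pos 8,9,10,11,12,13,14,15): 0⊕0⊕0⊕0⊕0⊕0⊕1⊕1 = 0
Syndrome s8…s1 = 0100 → error at position 4.
Flip position 4: 010000100000011 → 010100100000011
Read data bits from positions 3,5,6,7,9,10,11,12,13,14,15: 00010000011

00010000011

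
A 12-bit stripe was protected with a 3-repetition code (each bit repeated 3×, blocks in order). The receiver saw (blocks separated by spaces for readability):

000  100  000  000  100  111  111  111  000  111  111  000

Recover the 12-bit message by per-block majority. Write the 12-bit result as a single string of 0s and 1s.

000001110110

Block 1 (000): 0 ones → 0
Block 2 (100): 1 one → 0
Block 3 (000): 0 ones → 0
Block 4 (000): 0 ones → 0
Block 5 (100): 1 one → 0
Block 6 (111): 3 ones → 1
Block 7 (111): 3 ones → 1
Block 8 (111): 3 ones → 1
Block 9 (000): 0 ones → 0
Block 10 (111): 3 ones → 1
Block 11 (111): 3 ones → 1
Block 12 (000): 0 ones → 0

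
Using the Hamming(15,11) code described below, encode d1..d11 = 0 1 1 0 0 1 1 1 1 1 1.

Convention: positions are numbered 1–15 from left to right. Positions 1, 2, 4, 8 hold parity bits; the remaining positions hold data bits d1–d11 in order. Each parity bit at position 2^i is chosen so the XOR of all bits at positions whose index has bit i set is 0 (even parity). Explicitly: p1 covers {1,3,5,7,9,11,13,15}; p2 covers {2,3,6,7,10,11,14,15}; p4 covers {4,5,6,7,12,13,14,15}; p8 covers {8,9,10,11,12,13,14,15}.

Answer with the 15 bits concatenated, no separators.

010011000111111

Place data at non-parity positions: p1 p2 0 p4 1 1 0 p8 0 1 1 1 1 1 1
p1 (pos 1,3,5,7,9,11,13,15): XOR of data positions = 0⊕1⊕0⊕0⊕1⊕1⊕1 = 0
p2 (pos 2,3,6,7,10,11,14,15): XOR of data positions = 0⊕1⊕0⊕1⊕1⊕1⊕1 = 1
p4 (pos 4,5,6,7,12,13,14,15): XOR of data positions = 1⊕1⊕0⊕1⊕1⊕1⊕1 = 0
p8 (pos 8,9,10,11,12,13,14,15): XOR of data positions = 0⊕1⊕1⊕1⊕1⊕1⊕1 = 0
Codeword: 010011000111111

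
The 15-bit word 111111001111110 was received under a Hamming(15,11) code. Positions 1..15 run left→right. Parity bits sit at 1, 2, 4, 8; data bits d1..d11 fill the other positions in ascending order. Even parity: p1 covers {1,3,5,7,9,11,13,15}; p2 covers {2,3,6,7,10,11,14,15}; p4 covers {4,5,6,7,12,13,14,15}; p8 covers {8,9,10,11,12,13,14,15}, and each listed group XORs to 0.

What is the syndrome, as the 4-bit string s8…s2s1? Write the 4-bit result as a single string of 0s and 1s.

0000

s1 (pos 1,3,5,7,9,11,13,15): 1⊕1⊕1⊕0⊕1⊕1⊕1⊕0 = 0
s2 (pos 2,3,6,7,10,11,14,15): 1⊕1⊕1⊕0⊕1⊕1⊕1⊕0 = 0
s4 (pos 4,5,6,7,12,13,14,15): 1⊕1⊕1⊕0⊕1⊕1⊕1⊕0 = 0
s8 (pos 8,9,10,11,12,13,14,15): 0⊕1⊕1⊕1⊕1⊕1⊕1⊕0 = 0
Syndrome s8…s1 = 0000 → no error.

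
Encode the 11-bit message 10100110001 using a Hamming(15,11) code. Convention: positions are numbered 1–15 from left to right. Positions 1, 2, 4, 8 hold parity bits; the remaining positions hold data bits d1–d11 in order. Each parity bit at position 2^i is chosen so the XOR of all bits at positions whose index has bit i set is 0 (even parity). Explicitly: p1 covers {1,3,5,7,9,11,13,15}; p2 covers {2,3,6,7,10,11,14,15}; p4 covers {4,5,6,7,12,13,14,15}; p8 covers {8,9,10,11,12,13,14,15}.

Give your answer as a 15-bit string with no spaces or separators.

111001010110001

Place data at non-parity positions: p1 p2 1 p4 0 1 0 p8 0 1 1 0 0 0 1
p1 (pos 1,3,5,7,9,11,13,15): XOR of data positions = 1⊕0⊕0⊕0⊕1⊕0⊕1 = 1
p2 (pos 2,3,6,7,10,11,14,15): XOR of data positions = 1⊕1⊕0⊕1⊕1⊕0⊕1 = 1
p4 (pos 4,5,6,7,12,13,14,15): XOR of data positions = 0⊕1⊕0⊕0⊕0⊕0⊕1 = 0
p8 (pos 8,9,10,11,12,13,14,15): XOR of data positions = 0⊕1⊕1⊕0⊕0⊕0⊕1 = 1
Codeword: 111001010110001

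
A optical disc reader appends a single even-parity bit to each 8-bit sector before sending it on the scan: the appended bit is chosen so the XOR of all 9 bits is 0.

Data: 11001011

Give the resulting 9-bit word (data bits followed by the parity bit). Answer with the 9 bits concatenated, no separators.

110010111

XOR of the 8 data bits: 1⊕1⊕0⊕0⊕1⊕0⊕1⊕1 = 1
Parity bit = 1 (so all 9 bits XOR to 0).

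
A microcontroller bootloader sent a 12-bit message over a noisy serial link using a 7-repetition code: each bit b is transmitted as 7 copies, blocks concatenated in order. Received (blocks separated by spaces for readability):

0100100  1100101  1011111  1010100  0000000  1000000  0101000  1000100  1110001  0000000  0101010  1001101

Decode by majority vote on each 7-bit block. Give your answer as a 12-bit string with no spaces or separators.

011000001001

Block 1 (0100100): 2 ones → 0
Block 2 (1100101): 4 ones → 1
Block 3 (1011111): 6 ones → 1
Block 4 (1010100): 3 ones → 0
Block 5 (0000000): 0 ones → 0
Block 6 (1000000): 1 one → 0
Block 7 (0101000): 2 ones → 0
Block 8 (1000100): 2 ones → 0
Block 9 (1110001): 4 ones → 1
Block 10 (0000000): 0 ones → 0
Block 11 (0101010): 3 ones → 0
Block 12 (1001101): 4 ones → 1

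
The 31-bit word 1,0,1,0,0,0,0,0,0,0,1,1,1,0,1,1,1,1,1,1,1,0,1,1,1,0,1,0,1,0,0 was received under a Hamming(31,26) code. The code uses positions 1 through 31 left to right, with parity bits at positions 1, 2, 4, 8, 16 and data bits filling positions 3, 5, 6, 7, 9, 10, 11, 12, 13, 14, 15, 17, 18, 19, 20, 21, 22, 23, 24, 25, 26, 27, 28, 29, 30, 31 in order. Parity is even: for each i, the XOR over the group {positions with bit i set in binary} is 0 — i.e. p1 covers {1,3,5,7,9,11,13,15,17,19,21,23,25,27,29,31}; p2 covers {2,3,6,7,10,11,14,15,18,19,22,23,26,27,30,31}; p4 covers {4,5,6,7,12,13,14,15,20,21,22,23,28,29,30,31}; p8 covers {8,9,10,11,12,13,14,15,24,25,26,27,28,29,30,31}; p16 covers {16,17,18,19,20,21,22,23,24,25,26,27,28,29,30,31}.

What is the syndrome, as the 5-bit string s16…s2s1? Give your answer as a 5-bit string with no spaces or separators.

10110

s1 (pos 1,3,5,7,9,11,13,15,17,19,21,23,25,27,29,31): 1⊕1⊕0⊕0⊕0⊕1⊕1⊕1⊕1⊕1⊕1⊕1⊕1⊕1⊕1⊕0 = 0
s2 (pos 2,3,6,7,10,11,14,15,18,19,22,23,26,27,30,31): 0⊕1⊕0⊕0⊕0⊕1⊕0⊕1⊕1⊕1⊕0⊕1⊕0⊕1⊕0⊕0 = 1
s4 (pos 4,5,6,7,12,13,14,15,20,21,22,23,28,29,30,31): 0⊕0⊕0⊕0⊕1⊕1⊕0⊕1⊕1⊕1⊕0⊕1⊕0⊕1⊕0⊕0 = 1
s8 (pos 8,9,10,11,12,13,14,15,24,25,26,27,28,29,30,31): 0⊕0⊕0⊕1⊕1⊕1⊕0⊕1⊕1⊕1⊕0⊕1⊕0⊕1⊕0⊕0 = 0
s16 (pos 16,17,18,19,20,21,22,23,24,25,26,27,28,29,30,31): 1⊕1⊕1⊕1⊕1⊕1⊕0⊕1⊕1⊕1⊕0⊕1⊕0⊕1⊕0⊕0 = 1
Syndrome s16…s1 = 10110 → error at position 22.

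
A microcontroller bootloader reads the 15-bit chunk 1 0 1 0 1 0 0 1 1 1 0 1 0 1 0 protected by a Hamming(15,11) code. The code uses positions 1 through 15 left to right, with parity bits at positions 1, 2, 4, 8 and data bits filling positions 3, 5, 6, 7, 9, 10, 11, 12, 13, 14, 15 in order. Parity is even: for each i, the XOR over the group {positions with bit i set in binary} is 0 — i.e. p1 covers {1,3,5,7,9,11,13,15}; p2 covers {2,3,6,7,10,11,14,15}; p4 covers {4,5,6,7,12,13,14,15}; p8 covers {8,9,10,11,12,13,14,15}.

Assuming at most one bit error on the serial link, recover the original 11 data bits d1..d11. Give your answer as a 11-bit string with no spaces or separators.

11001101000

s1 (pos 1,3,5,7,9,11,13,15): 1⊕1⊕1⊕0⊕1⊕0⊕0⊕0 = 0
s2 (pos 2,3,6,7,10,11,14,15): 0⊕1⊕0⊕0⊕1⊕0⊕1⊕0 = 1
s4 (pos 4,5,6,7,12,13,14,15): 0⊕1⊕0⊕0⊕1⊕0⊕1⊕0 = 1
s8 (pos 8,9,10,11,12,13,14,15): 1⊕1⊕1⊕0⊕1⊕0⊕1⊕0 = 1
Syndrome s8…s1 = 1110 → error at position 14.
Flip position 14: 101010011101010 → 101010011101000
Read data bits from positions 3,5,6,7,9,10,11,12,13,14,15: 11001101000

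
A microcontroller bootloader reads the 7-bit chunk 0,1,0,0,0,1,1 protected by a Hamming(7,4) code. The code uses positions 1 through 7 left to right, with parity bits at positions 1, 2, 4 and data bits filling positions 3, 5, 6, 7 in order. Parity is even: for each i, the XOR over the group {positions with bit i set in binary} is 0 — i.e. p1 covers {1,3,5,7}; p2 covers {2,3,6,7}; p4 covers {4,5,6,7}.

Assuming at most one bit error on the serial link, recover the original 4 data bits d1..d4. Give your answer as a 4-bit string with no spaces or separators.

s1 (pos 1,3,5,7): 0⊕0⊕0⊕1 = 1
s2 (pos 2,3,6,7): 1⊕0⊕1⊕1 = 1
s4 (pos 4,5,6,7): 0⊕0⊕1⊕1 = 0
Syndrome s4…s1 = 011 → error at position 3.
Flip position 3: 0100011 → 0110011
Read data bits from positions 3,5,6,7: 1011

1011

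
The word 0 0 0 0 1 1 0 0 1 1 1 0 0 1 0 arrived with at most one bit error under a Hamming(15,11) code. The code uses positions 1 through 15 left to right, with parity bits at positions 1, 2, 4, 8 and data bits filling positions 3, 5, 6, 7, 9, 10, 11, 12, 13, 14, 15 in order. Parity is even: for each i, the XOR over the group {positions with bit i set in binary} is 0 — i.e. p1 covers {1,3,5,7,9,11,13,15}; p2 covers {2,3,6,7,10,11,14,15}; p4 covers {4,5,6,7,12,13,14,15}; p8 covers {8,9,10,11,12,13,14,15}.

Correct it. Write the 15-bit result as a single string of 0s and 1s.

s1 (pos 1,3,5,7,9,11,13,15): 0⊕0⊕1⊕0⊕1⊕1⊕0⊕0 = 1
s2 (pos 2,3,6,7,10,11,14,15): 0⊕0⊕1⊕0⊕1⊕1⊕1⊕0 = 0
s4 (pos 4,5,6,7,12,13,14,15): 0⊕1⊕1⊕0⊕0⊕0⊕1⊕0 = 1
s8 (pos 8,9,10,11,12,13,14,15): 0⊕1⊕1⊕1⊕0⊕0⊕1⊕0 = 0
Syndrome s8…s1 = 0101 → error at position 5.
Flip position 5: 000011001110010 → 000001001110010

000001001110010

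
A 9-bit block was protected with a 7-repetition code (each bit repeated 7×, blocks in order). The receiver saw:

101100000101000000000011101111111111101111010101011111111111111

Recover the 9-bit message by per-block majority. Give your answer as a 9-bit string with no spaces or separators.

000111011

Block 1 (1011000): 3 ones → 0
Block 2 (0010100): 2 ones → 0
Block 3 (0000000): 0 ones → 0
Block 4 (0111011): 5 ones → 1
Block 5 (1111111): 7 ones → 1
Block 6 (1101111): 6 ones → 1
Block 7 (0101010): 3 ones → 0
Block 8 (1111111): 7 ones → 1
Block 9 (1111111): 7 ones → 1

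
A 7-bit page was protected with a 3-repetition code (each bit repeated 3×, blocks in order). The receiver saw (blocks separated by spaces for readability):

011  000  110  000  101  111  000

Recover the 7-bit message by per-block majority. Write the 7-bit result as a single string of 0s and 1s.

1010110

Block 1 (011): 2 ones → 1
Block 2 (000): 0 ones → 0
Block 3 (110): 2 ones → 1
Block 4 (000): 0 ones → 0
Block 5 (101): 2 ones → 1
Block 6 (111): 3 ones → 1
Block 7 (000): 0 ones → 0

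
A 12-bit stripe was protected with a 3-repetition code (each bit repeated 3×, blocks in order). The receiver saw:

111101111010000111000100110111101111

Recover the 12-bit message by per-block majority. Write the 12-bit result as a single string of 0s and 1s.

111001001111

Block 1 (111): 3 ones → 1
Block 2 (101): 2 ones → 1
Block 3 (111): 3 ones → 1
Block 4 (010): 1 one → 0
Block 5 (000): 0 ones → 0
Block 6 (111): 3 ones → 1
Block 7 (000): 0 ones → 0
Block 8 (100): 1 one → 0
Block 9 (110): 2 ones → 1
Block 10 (111): 3 ones → 1
Block 11 (101): 2 ones → 1
Block 12 (111): 3 ones → 1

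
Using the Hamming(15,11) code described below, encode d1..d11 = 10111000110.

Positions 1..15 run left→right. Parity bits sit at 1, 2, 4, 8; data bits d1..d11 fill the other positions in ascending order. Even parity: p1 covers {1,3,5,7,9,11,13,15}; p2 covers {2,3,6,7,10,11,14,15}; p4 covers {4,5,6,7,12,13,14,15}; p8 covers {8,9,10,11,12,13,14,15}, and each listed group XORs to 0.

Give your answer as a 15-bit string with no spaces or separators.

001001111000110

Place data at non-parity positions: p1 p2 1 p4 0 1 1 p8 1 0 0 0 1 1 0
p1 (pos 1,3,5,7,9,11,13,15): XOR of data positions = 1⊕0⊕1⊕1⊕0⊕1⊕0 = 0
p2 (pos 2,3,6,7,10,11,14,15): XOR of data positions = 1⊕1⊕1⊕0⊕0⊕1⊕0 = 0
p4 (pos 4,5,6,7,12,13,14,15): XOR of data positions = 0⊕1⊕1⊕0⊕1⊕1⊕0 = 0
p8 (pos 8,9,10,11,12,13,14,15): XOR of data positions = 1⊕0⊕0⊕0⊕1⊕1⊕0 = 1
Codeword: 001001111000110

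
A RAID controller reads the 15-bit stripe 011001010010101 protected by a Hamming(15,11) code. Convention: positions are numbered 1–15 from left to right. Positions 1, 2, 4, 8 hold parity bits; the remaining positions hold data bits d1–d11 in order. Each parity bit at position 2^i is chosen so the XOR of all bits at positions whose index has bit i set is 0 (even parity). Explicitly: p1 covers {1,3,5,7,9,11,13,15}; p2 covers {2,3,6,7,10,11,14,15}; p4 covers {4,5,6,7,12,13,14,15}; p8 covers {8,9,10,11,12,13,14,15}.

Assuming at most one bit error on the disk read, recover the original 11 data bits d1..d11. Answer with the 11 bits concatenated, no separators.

s1 (pos 1,3,5,7,9,11,13,15): 0⊕1⊕0⊕0⊕0⊕1⊕1⊕1 = 0
s2 (pos 2,3,6,7,10,11,14,15): 1⊕1⊕1⊕0⊕0⊕1⊕0⊕1 = 1
s4 (pos 4,5,6,7,12,13,14,15): 0⊕0⊕1⊕0⊕0⊕1⊕0⊕1 = 1
s8 (pos 8,9,10,11,12,13,14,15): 1⊕0⊕0⊕1⊕0⊕1⊕0⊕1 = 0
Syndrome s8…s1 = 0110 → error at position 6.
Flip position 6: 011001010010101 → 011000010010101
Read data bits from positions 3,5,6,7,9,10,11,12,13,14,15: 10000010101

10000010101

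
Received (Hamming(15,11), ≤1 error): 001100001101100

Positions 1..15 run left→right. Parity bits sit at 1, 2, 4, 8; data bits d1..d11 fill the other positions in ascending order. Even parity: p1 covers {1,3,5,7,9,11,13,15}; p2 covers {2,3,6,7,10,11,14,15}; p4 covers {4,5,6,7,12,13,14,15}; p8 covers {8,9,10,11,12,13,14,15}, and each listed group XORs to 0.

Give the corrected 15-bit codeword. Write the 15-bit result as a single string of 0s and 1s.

001110001101100

s1 (pos 1,3,5,7,9,11,13,15): 0⊕1⊕0⊕0⊕1⊕0⊕1⊕0 = 1
s2 (pos 2,3,6,7,10,11,14,15): 0⊕1⊕0⊕0⊕1⊕0⊕0⊕0 = 0
s4 (pos 4,5,6,7,12,13,14,15): 1⊕0⊕0⊕0⊕1⊕1⊕0⊕0 = 1
s8 (pos 8,9,10,11,12,13,14,15): 0⊕1⊕1⊕0⊕1⊕1⊕0⊕0 = 0
Syndrome s8…s1 = 0101 → error at position 5.
Flip position 5: 001100001101100 → 001110001101100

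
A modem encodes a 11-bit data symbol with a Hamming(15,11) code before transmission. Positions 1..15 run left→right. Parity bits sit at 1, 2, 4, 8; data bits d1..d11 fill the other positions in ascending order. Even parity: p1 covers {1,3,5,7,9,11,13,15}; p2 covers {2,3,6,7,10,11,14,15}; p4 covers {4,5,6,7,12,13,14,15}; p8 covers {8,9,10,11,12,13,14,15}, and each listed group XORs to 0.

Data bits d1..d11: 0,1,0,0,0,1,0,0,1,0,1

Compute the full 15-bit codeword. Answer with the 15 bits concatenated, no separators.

100110010100101

Place data at non-parity positions: p1 p2 0 p4 1 0 0 p8 0 1 0 0 1 0 1
p1 (pos 1,3,5,7,9,11,13,15): XOR of data positions = 0⊕1⊕0⊕0⊕0⊕1⊕1 = 1
p2 (pos 2,3,6,7,10,11,14,15): XOR of data positions = 0⊕0⊕0⊕1⊕0⊕0⊕1 = 0
p4 (pos 4,5,6,7,12,13,14,15): XOR of data positions = 1⊕0⊕0⊕0⊕1⊕0⊕1 = 1
p8 (pos 8,9,10,11,12,13,14,15): XOR of data positions = 0⊕1⊕0⊕0⊕1⊕0⊕1 = 1
Codeword: 100110010100101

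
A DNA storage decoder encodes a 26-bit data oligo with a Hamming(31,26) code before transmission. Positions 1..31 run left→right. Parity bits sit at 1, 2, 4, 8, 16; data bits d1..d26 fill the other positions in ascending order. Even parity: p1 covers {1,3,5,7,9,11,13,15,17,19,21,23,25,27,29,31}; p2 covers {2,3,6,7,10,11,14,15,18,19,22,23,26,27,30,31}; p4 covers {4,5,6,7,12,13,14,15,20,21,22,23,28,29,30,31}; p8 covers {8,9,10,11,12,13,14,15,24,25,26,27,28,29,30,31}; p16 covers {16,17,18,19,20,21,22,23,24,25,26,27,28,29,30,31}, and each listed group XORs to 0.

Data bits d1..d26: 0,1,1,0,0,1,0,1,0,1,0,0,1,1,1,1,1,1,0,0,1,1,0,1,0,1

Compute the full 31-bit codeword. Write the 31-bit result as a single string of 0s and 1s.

1000110101010100011111100110101

Place data at non-parity positions: p1 p2 0 p4 1 1 0 p8 0 1 0 1 0 1 0 p16 0 1 1 1 1 1 1 0 0 1 1 0 1 0 1
p1 (pos 1,3,5,7,9,11,13,15,17,19,21,23,25,27,29,31): XOR of data positions = 0⊕1⊕0⊕0⊕0⊕0⊕0⊕0⊕1⊕1⊕1⊕0⊕1⊕1⊕1 = 1
p2 (pos 2,3,6,7,10,11,14,15,18,19,22,23,26,27,30,31): XOR of data positions = 0⊕1⊕0⊕1⊕0⊕1⊕0⊕1⊕1⊕1⊕1⊕1⊕1⊕0⊕1 = 0
p4 (pos 4,5,6,7,12,13,14,15,20,21,22,23,28,29,30,31): XOR of data positions = 1⊕1⊕0⊕1⊕0⊕1⊕0⊕1⊕1⊕1⊕1⊕0⊕1⊕0⊕1 = 0
p8 (pos 8,9,10,11,12,13,14,15,24,25,26,27,28,29,30,31): XOR of data positions = 0⊕1⊕0⊕1⊕0⊕1⊕0⊕0⊕0⊕1⊕1⊕0⊕1⊕0⊕1 = 1
p16 (pos 16,17,18,19,20,21,22,23,24,25,26,27,28,29,30,31): XOR of data positions = 0⊕1⊕1⊕1⊕1⊕1⊕1⊕0⊕0⊕1⊕1⊕0⊕1⊕0⊕1 = 0
Codeword: 1000110101010100011111100110101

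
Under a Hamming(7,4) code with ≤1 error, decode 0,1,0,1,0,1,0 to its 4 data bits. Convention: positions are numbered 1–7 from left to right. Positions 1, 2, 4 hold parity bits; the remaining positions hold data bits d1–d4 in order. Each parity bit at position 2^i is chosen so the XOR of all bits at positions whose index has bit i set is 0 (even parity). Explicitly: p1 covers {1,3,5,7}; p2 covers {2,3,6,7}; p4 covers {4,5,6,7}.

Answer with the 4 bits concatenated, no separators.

0010

s1 (pos 1,3,5,7): 0⊕0⊕0⊕0 = 0
s2 (pos 2,3,6,7): 1⊕0⊕1⊕0 = 0
s4 (pos 4,5,6,7): 1⊕0⊕1⊕0 = 0
Syndrome s4…s1 = 000 → no error.
Read data bits from positions 3,5,6,7: 0010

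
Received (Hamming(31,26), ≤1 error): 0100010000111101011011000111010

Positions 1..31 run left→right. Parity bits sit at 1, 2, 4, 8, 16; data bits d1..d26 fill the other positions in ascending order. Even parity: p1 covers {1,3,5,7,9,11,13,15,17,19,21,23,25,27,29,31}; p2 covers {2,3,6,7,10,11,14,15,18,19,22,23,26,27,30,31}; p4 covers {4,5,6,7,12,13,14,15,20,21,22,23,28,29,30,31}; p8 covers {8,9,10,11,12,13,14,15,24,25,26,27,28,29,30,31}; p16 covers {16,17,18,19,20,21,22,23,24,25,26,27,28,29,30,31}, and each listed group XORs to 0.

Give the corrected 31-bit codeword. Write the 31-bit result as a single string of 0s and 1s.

0100010000111101111011000111010

s1 (pos 1,3,5,7,9,11,13,15,17,19,21,23,25,27,29,31): 0⊕0⊕0⊕0⊕0⊕1⊕1⊕0⊕0⊕1⊕1⊕0⊕0⊕1⊕0⊕0 = 1
s2 (pos 2,3,6,7,10,11,14,15,18,19,22,23,26,27,30,31): 1⊕0⊕1⊕0⊕0⊕1⊕1⊕0⊕1⊕1⊕1⊕0⊕1⊕1⊕1⊕0 = 0
s4 (pos 4,5,6,7,12,13,14,15,20,21,22,23,28,29,30,31): 0⊕0⊕1⊕0⊕1⊕1⊕1⊕0⊕0⊕1⊕1⊕0⊕1⊕0⊕1⊕0 = 0
s8 (pos 8,9,10,11,12,13,14,15,24,25,26,27,28,29,30,31): 0⊕0⊕0⊕1⊕1⊕1⊕1⊕0⊕0⊕0⊕1⊕1⊕1⊕0⊕1⊕0 = 0
s16 (pos 16,17,18,19,20,21,22,23,24,25,26,27,28,29,30,31): 1⊕0⊕1⊕1⊕0⊕1⊕1⊕0⊕0⊕0⊕1⊕1⊕1⊕0⊕1⊕0 = 1
Syndrome s16…s1 = 10001 → error at position 17.
Flip position 17: 0100010000111101011011000111010 → 0100010000111101111011000111010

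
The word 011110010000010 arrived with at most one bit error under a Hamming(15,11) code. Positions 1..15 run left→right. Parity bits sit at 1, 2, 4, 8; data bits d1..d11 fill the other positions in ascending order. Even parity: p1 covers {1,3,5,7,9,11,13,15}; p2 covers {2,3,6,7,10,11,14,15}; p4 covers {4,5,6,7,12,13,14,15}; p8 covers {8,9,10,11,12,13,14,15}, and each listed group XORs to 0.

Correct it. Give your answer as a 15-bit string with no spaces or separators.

s1 (pos 1,3,5,7,9,11,13,15): 0⊕1⊕1⊕0⊕0⊕0⊕0⊕0 = 0
s2 (pos 2,3,6,7,10,11,14,15): 1⊕1⊕0⊕0⊕0⊕0⊕1⊕0 = 1
s4 (pos 4,5,6,7,12,13,14,15): 1⊕1⊕0⊕0⊕0⊕0⊕1⊕0 = 1
s8 (pos 8,9,10,11,12,13,14,15): 1⊕0⊕0⊕0⊕0⊕0⊕1⊕0 = 0
Syndrome s8…s1 = 0110 → error at position 6.
Flip position 6: 011110010000010 → 011111010000010

011111010000010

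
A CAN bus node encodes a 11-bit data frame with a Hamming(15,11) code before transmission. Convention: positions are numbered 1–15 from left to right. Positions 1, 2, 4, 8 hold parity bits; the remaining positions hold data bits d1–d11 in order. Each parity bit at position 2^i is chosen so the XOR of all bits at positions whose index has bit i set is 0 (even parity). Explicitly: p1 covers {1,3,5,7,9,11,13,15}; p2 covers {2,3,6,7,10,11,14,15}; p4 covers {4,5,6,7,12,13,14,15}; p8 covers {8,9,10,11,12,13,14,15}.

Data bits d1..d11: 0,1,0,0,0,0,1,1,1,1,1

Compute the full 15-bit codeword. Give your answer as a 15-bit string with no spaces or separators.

Place data at non-parity positions: p1 p2 0 p4 1 0 0 p8 0 0 1 1 1 1 1
p1 (pos 1,3,5,7,9,11,13,15): XOR of data positions = 0⊕1⊕0⊕0⊕1⊕1⊕1 = 0
p2 (pos 2,3,6,7,10,11,14,15): XOR of data positions = 0⊕0⊕0⊕0⊕1⊕1⊕1 = 1
p4 (pos 4,5,6,7,12,13,14,15): XOR of data positions = 1⊕0⊕0⊕1⊕1⊕1⊕1 = 1
p8 (pos 8,9,10,11,12,13,14,15): XOR of data positions = 0⊕0⊕1⊕1⊕1⊕1⊕1 = 1
Codeword: 010110010011111

010110010011111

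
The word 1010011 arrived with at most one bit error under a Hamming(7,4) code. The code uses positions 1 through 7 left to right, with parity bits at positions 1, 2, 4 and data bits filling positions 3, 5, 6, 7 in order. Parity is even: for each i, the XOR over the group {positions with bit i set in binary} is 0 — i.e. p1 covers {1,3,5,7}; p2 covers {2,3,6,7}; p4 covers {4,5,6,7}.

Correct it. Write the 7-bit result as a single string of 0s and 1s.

s1 (pos 1,3,5,7): 1⊕1⊕0⊕1 = 1
s2 (pos 2,3,6,7): 0⊕1⊕1⊕1 = 1
s4 (pos 4,5,6,7): 0⊕0⊕1⊕1 = 0
Syndrome s4…s1 = 011 → error at position 3.
Flip position 3: 1010011 → 1000011

1000011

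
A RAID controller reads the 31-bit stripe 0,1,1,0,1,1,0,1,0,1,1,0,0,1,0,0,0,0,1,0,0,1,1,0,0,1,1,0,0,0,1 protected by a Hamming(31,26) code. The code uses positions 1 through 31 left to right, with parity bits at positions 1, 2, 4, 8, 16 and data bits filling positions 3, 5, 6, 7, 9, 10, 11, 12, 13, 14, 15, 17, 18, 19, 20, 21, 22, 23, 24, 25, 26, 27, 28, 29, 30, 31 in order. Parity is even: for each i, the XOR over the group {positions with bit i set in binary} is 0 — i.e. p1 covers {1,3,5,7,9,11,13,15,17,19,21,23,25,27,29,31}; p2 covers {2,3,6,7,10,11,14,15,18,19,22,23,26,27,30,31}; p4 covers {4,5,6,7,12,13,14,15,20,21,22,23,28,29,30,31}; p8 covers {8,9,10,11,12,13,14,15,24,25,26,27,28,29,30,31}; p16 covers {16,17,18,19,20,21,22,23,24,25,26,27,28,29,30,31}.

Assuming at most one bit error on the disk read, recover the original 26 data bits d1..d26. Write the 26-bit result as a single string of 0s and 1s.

11101110010001001100110001

s1 (pos 1,3,5,7,9,11,13,15,17,19,21,23,25,27,29,31): 0⊕1⊕1⊕0⊕0⊕1⊕0⊕0⊕0⊕1⊕0⊕1⊕0⊕1⊕0⊕1 = 1
s2 (pos 2,3,6,7,10,11,14,15,18,19,22,23,26,27,30,31): 1⊕1⊕1⊕0⊕1⊕1⊕1⊕0⊕0⊕1⊕1⊕1⊕1⊕1⊕0⊕1 = 0
s4 (pos 4,5,6,7,12,13,14,15,20,21,22,23,28,29,30,31): 0⊕1⊕1⊕0⊕0⊕0⊕1⊕0⊕0⊕0⊕1⊕1⊕0⊕0⊕0⊕1 = 0
s8 (pos 8,9,10,11,12,13,14,15,24,25,26,27,28,29,30,31): 1⊕0⊕1⊕1⊕0⊕0⊕1⊕0⊕0⊕0⊕1⊕1⊕0⊕0⊕0⊕1 = 1
s16 (pos 16,17,18,19,20,21,22,23,24,25,26,27,28,29,30,31): 0⊕0⊕0⊕1⊕0⊕0⊕1⊕1⊕0⊕0⊕1⊕1⊕0⊕0⊕0⊕1 = 0
Syndrome s16…s1 = 01001 → error at position 9.
Flip position 9: 0110110101100100001001100110001 → 0110110111100100001001100110001
Read data bits from positions 3,5,6,7,9,10,11,12,13,14,15,17,18,19,20,21,22,23,24,25,26,27,28,29,30,31: 11101110010001001100110001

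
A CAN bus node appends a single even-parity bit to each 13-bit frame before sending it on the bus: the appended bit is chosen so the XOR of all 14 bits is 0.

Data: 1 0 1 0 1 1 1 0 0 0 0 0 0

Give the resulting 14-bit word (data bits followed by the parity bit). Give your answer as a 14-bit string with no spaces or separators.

10101110000001

XOR of the 13 data bits: 1⊕0⊕1⊕0⊕1⊕1⊕1⊕0⊕0⊕0⊕0⊕0⊕0 = 1
Parity bit = 1 (so all 14 bits XOR to 0).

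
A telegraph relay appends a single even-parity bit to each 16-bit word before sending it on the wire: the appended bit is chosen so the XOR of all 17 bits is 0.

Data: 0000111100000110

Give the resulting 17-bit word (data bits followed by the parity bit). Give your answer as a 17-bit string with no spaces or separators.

XOR of the 16 data bits: 0⊕0⊕0⊕0⊕1⊕1⊕1⊕1⊕0⊕0⊕0⊕0⊕0⊕1⊕1⊕0 = 0
Parity bit = 0 (so all 17 bits XOR to 0).

00001111000001100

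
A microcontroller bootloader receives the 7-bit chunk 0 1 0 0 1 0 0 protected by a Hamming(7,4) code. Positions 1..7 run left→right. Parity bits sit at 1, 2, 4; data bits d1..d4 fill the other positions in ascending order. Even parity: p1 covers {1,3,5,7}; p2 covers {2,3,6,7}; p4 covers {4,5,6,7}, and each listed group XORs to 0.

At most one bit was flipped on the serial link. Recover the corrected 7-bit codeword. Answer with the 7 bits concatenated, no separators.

0100101

s1 (pos 1,3,5,7): 0⊕0⊕1⊕0 = 1
s2 (pos 2,3,6,7): 1⊕0⊕0⊕0 = 1
s4 (pos 4,5,6,7): 0⊕1⊕0⊕0 = 1
Syndrome s4…s1 = 111 → error at position 7.
Flip position 7: 0100100 → 0100101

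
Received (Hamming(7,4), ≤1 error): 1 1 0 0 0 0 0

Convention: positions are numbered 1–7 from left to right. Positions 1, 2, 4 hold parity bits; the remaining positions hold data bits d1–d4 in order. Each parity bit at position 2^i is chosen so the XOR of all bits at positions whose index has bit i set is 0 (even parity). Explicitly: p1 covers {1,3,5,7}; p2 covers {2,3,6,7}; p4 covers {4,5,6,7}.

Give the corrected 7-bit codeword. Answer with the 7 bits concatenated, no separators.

s1 (pos 1,3,5,7): 1⊕0⊕0⊕0 = 1
s2 (pos 2,3,6,7): 1⊕0⊕0⊕0 = 1
s4 (pos 4,5,6,7): 0⊕0⊕0⊕0 = 0
Syndrome s4…s1 = 011 → error at position 3.
Flip position 3: 1100000 → 1110000

1110000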